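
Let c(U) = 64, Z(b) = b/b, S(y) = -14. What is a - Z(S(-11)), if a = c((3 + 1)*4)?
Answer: 63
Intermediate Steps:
Z(b) = 1
a = 64
a - Z(S(-11)) = 64 - 1*1 = 64 - 1 = 63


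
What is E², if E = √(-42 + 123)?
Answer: 81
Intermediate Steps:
E = 9 (E = √81 = 9)
E² = 9² = 81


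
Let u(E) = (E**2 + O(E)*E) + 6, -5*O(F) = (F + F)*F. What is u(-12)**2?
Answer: 17690436/25 ≈ 7.0762e+5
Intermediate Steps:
O(F) = -2*F**2/5 (O(F) = -(F + F)*F/5 = -2*F*F/5 = -2*F**2/5)
u(E) = 6 + E**2 - 2*E**3/5 (u(E) = (E**2 + (-2*E**2/5)*E) + 6 = (E**2 - 2*E**3/5) + 6 = 6 + E**2 - 2*E**3/5)
u(-12)**2 = (6 + (-12)**2 - 2/5*(-12)**3)**2 = (6 + 144 - 2/5*(-1728))**2 = (6 + 144 + 3456/5)**2 = (4206/5)**2 = 17690436/25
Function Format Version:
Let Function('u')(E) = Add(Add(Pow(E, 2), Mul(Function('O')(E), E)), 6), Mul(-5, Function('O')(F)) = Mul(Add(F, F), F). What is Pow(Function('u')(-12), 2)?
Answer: Rational(17690436, 25) ≈ 7.0762e+5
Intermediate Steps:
Function('O')(F) = Mul(Rational(-2, 5), Pow(F, 2)) (Function('O')(F) = Mul(Rational(-1, 5), Mul(Add(F, F), F)) = Mul(Rational(-1, 5), Mul(Mul(2, F), F)) = Mul(Rational(-1, 5), Mul(2, Pow(F, 2))) = Mul(Rational(-2, 5), Pow(F, 2)))
Function('u')(E) = Add(6, Pow(E, 2), Mul(Rational(-2, 5), Pow(E, 3))) (Function('u')(E) = Add(Add(Pow(E, 2), Mul(Mul(Rational(-2, 5), Pow(E, 2)), E)), 6) = Add(Add(Pow(E, 2), Mul(Rational(-2, 5), Pow(E, 3))), 6) = Add(6, Pow(E, 2), Mul(Rational(-2, 5), Pow(E, 3))))
Pow(Function('u')(-12), 2) = Pow(Add(6, Pow(-12, 2), Mul(Rational(-2, 5), Pow(-12, 3))), 2) = Pow(Add(6, 144, Mul(Rational(-2, 5), -1728)), 2) = Pow(Add(6, 144, Rational(3456, 5)), 2) = Pow(Rational(4206, 5), 2) = Rational(17690436, 25)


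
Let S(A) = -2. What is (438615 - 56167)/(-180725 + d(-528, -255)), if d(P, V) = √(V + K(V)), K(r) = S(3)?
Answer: -34558957400/16330762941 - 191224*I*√257/16330762941 ≈ -2.1162 - 0.00018772*I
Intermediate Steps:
K(r) = -2
d(P, V) = √(-2 + V) (d(P, V) = √(V - 2) = √(-2 + V))
(438615 - 56167)/(-180725 + d(-528, -255)) = (438615 - 56167)/(-180725 + √(-2 - 255)) = 382448/(-180725 + √(-257)) = 382448/(-180725 + I*√257)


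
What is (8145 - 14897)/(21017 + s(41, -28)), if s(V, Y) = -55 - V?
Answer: -6752/20921 ≈ -0.32274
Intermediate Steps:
(8145 - 14897)/(21017 + s(41, -28)) = (8145 - 14897)/(21017 + (-55 - 1*41)) = -6752/(21017 + (-55 - 41)) = -6752/(21017 - 96) = -6752/20921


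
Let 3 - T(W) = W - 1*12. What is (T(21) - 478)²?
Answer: 234256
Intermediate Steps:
T(W) = 15 - W (T(W) = 3 - (W - 1*12) = 3 - (W - 12) = 3 - (-12 + W) = 3 + (12 - W) = 15 - W)
(T(21) - 478)² = ((15 - 1*21) - 478)² = ((15 - 21) - 478)² = (-6 - 478)² = (-484)² = 234256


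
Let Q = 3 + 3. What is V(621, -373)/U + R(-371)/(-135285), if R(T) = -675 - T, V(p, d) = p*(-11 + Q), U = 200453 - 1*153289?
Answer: -405722069/6380581740 ≈ -0.063587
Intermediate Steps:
U = 47164 (U = 200453 - 153289 = 47164)
Q = 6
V(p, d) = -5*p (V(p, d) = p*(-11 + 6) = p*(-5) = -5*p)
V(621, -373)/U + R(-371)/(-135285) = -5*621/47164 + (-675 - 1*(-371))/(-135285) = -3105*1/47164 + (-675 + 371)*(-1/135285) = -3105/47164 - 304*(-1/135285) = -3105/47164 + 304/135285 = -405722069/6380581740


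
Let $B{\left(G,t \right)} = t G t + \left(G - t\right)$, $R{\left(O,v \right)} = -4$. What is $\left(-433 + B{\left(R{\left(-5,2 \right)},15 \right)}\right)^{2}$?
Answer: $1827904$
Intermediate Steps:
$B{\left(G,t \right)} = G - t + G t^{2}$ ($B{\left(G,t \right)} = G t t + \left(G - t\right) = G t^{2} + \left(G - t\right) = G - t + G t^{2}$)
$\left(-433 + B{\left(R{\left(-5,2 \right)},15 \right)}\right)^{2} = \left(-433 - \left(19 + 900\right)\right)^{2} = \left(-433 - 919\right)^{2} = \left(-1352\right)^{2} = 1827904$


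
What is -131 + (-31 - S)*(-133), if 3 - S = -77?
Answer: 14632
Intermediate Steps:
S = 80 (S = 3 - 1*(-77) = 3 + 77 = 80)
-131 + (-31 - S)*(-133) = -131 + (-31 - 1*80)*(-133) = -131 + (-31 - 80)*(-133) = -131 - 111*(-133) = -131 + 14763 = 14632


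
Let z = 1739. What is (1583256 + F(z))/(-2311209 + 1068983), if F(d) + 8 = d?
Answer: -1584987/1242226 ≈ -1.2759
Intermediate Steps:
F(d) = -8 + d
(1583256 + F(z))/(-2311209 + 1068983) = (1583256 + (-8 + 1739))/(-2311209 + 1068983) = (1583256 + 1731)/(-1242226) = 1584987*(-1/1242226) = -1584987/1242226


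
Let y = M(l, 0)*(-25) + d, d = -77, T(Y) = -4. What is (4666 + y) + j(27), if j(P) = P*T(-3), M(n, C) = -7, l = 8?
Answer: 4656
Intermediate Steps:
j(P) = -4*P (j(P) = P*(-4) = -4*P)
y = 98 (y = -7*(-25) - 77 = 175 - 77 = 98)
(4666 + y) + j(27) = (4666 + 98) - 4*27 = 4764 - 108 = 4656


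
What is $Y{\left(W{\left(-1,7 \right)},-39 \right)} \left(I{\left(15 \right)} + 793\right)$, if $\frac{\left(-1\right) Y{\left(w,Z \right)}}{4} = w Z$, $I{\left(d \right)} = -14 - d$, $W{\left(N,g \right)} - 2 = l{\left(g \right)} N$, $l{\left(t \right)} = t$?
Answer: $-595920$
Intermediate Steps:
$W{\left(N,g \right)} = 2 + N g$ ($W{\left(N,g \right)} = 2 + g N = 2 + N g$)
$Y{\left(w,Z \right)} = - 4 Z w$ ($Y{\left(w,Z \right)} = - 4 w Z = - 4 Z w$)
$Y{\left(W{\left(-1,7 \right)},-39 \right)} \left(I{\left(15 \right)} + 793\right) = \left(-4\right) \left(-39\right) \left(2 - 7\right) \left(\left(-14 - 15\right) + 793\right) = \left(-4\right) \left(-39\right) \left(-5\right) \left(-29 + 793\right) = \left(-780\right) 764 = -595920$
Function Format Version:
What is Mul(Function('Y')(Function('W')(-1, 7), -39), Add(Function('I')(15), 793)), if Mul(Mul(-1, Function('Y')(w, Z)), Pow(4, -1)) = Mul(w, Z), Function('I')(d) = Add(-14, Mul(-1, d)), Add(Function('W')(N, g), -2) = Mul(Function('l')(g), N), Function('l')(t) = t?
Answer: -595920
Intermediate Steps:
Function('W')(N, g) = Add(2, Mul(N, g)) (Function('W')(N, g) = Add(2, Mul(g, N)) = Add(2, Mul(N, g)))
Function('Y')(w, Z) = Mul(-4, Z, w) (Function('Y')(w, Z) = Mul(-4, Mul(w, Z)) = Mul(-4, Mul(Z, w)) = Mul(-4, Z, w))
Mul(Function('Y')(Function('W')(-1, 7), -39), Add(Function('I')(15), 793)) = Mul(Mul(-4, -39, Add(2, Mul(-1, 7))), Add(Add(-14, Mul(-1, 15)), 793)) = Mul(Mul(-4, -39, Add(2, -7)), Add(Add(-14, -15), 793)) = Mul(Mul(-4, -39, -5), Add(-29, 793)) = Mul(-780, 764) = -595920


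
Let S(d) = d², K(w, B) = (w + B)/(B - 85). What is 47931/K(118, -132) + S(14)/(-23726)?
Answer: 17626768847/23726 ≈ 7.4293e+5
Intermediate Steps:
K(w, B) = (B + w)/(-85 + B)
47931/K(118, -132) + S(14)/(-23726) = 47931/(((-132 + 118)/(-85 - 132))) + 14²/(-23726) = 47931/((-14/(-217))) + 196*(-1/23726) = 47931/((-1/217*(-14))) - 98/11863 = 47931/(2/31) - 98/11863 = 47931*(31/2) - 98/11863 = 1485861/2 - 98/11863 = 17626768847/23726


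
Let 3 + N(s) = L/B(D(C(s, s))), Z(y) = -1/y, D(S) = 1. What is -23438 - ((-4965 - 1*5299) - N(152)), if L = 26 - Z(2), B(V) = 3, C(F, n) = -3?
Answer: -79009/6 ≈ -13168.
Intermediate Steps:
L = 53/2 (L = 26 - (-1)/2 = 26 - 1*(-½) = 26 + ½ = 53/2 ≈ 26.500)
N(s) = 35/6 (N(s) = -3 + (53/2)/3 = -3 + (53/2)*(⅓) = -3 + 53/6 = 35/6)
-23438 - ((-4965 - 1*5299) - N(152)) = -23438 - ((-4965 - 1*5299) - 1*35/6) = -23438 - ((-4965 - 5299) - 35/6) = -23438 - (-10264 - 35/6) = -23438 - 1*(-61619/6) = -23438 + 61619/6 = -79009/6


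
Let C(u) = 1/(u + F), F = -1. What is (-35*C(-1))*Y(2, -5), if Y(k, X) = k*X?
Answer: -175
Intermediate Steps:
Y(k, X) = X*k
C(u) = 1/(-1 + u) (C(u) = 1/(u - 1) = 1/(-1 + u))
(-35*C(-1))*Y(2, -5) = (-35/(-1 - 1))*(-5*2) = -35/(-2)*(-10) = -35*(-½)*(-10) = (35/2)*(-10) = -175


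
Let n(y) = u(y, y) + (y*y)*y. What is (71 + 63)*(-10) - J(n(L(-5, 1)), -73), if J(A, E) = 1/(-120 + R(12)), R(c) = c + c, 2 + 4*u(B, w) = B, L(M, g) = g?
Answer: -128639/96 ≈ -1340.0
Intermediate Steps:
u(B, w) = -1/2 + B/4
R(c) = 2*c
n(y) = -1/2 + y**3 + y/4 (n(y) = (-1/2 + y/4) + (y*y)*y = (-1/2 + y/4) + y**2*y = (-1/2 + y/4) + y**3 = -1/2 + y**3 + y/4)
J(A, E) = -1/96 (J(A, E) = 1/(-120 + 2*12) = 1/(-120 + 24) = 1/(-96) = -1/96)
(71 + 63)*(-10) - J(n(L(-5, 1)), -73) = (71 + 63)*(-10) - 1*(-1/96) = 134*(-10) + 1/96 = -1340 + 1/96 = -128639/96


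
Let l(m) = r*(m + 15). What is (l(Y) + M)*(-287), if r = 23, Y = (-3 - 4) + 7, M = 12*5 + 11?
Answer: -119392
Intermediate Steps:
M = 71 (M = 60 + 11 = 71)
Y = 0 (Y = -7 + 7 = 0)
l(m) = 345 + 23*m (l(m) = 23*(m + 15) = 23*(15 + m) = 345 + 23*m)
(l(Y) + M)*(-287) = ((345 + 23*0) + 71)*(-287) = ((345 + 0) + 71)*(-287) = (345 + 71)*(-287) = 416*(-287) = -119392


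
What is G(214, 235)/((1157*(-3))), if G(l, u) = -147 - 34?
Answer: 181/3471 ≈ 0.052146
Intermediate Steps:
G(l, u) = -181
G(214, 235)/((1157*(-3))) = -181/(1157*(-3)) = -181/(-3471) = -181*(-1/3471) = 181/3471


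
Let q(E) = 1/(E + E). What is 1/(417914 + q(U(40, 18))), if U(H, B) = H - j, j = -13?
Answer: 106/44298885 ≈ 2.3928e-6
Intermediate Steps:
U(H, B) = 13 + H (U(H, B) = H - 1*(-13) = H + 13 = 13 + H)
q(E) = 1/(2*E)
1/(417914 + q(U(40, 18))) = 1/(417914 + 1/(2*(13 + 40))) = 1/(417914 + (½)/53) = 1/(417914 + (½)*(1/53)) = 1/(417914 + 1/106) = 1/(44298885/106) = 106/44298885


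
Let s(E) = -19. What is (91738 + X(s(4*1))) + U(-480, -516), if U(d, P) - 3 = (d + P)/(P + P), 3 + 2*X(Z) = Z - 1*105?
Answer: 3942174/43 ≈ 91679.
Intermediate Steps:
X(Z) = -54 + Z/2 (X(Z) = -3/2 + (Z - 1*105)/2 = -3/2 + (Z - 105)/2 = -3/2 + (-105 + Z)/2 = -3/2 + (-105/2 + Z/2) = -54 + Z/2)
U(d, P) = 3 + (P + d)/(2*P) (U(d, P) = 3 + (d + P)/(P + P) = 3 + (P + d)/((2*P)) = 3 + (P + d)*(1/(2*P)) = 3 + (P + d)/(2*P))
(91738 + X(s(4*1))) + U(-480, -516) = (91738 + (-54 + (½)*(-19))) + (½)*(-480 + 7*(-516))/(-516) = (91738 + (-54 - 19/2)) + (½)*(-1/516)*(-480 - 3612) = (91738 - 127/2) + (½)*(-1/516)*(-4092) = 183349/2 + 341/86 = 3942174/43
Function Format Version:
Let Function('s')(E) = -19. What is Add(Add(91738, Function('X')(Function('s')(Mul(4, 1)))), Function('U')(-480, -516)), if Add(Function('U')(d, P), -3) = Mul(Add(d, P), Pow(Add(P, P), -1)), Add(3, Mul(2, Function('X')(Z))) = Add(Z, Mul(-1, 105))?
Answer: Rational(3942174, 43) ≈ 91679.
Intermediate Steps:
Function('X')(Z) = Add(-54, Mul(Rational(1, 2), Z)) (Function('X')(Z) = Add(Rational(-3, 2), Mul(Rational(1, 2), Add(Z, Mul(-1, 105)))) = Add(Rational(-3, 2), Mul(Rational(1, 2), Add(Z, -105))) = Add(Rational(-3, 2), Mul(Rational(1, 2), Add(-105, Z))) = Add(Rational(-3, 2), Add(Rational(-105, 2), Mul(Rational(1, 2), Z))) = Add(-54, Mul(Rational(1, 2), Z)))
Function('U')(d, P) = Add(3, Mul(Rational(1, 2), Pow(P, -1), Add(P, d))) (Function('U')(d, P) = Add(3, Mul(Add(d, P), Pow(Add(P, P), -1))) = Add(3, Mul(Add(P, d), Pow(Mul(2, P), -1))) = Add(3, Mul(Add(P, d), Mul(Rational(1, 2), Pow(P, -1)))) = Add(3, Mul(Rational(1, 2), Pow(P, -1), Add(P, d))))
Add(Add(91738, Function('X')(Function('s')(Mul(4, 1)))), Function('U')(-480, -516)) = Add(Add(91738, Add(-54, Mul(Rational(1, 2), -19))), Mul(Rational(1, 2), Pow(-516, -1), Add(-480, Mul(7, -516)))) = Add(Add(91738, Add(-54, Rational(-19, 2))), Mul(Rational(1, 2), Rational(-1, 516), Add(-480, -3612))) = Add(Add(91738, Rational(-127, 2)), Mul(Rational(1, 2), Rational(-1, 516), -4092)) = Add(Rational(183349, 2), Rational(341, 86)) = Rational(3942174, 43)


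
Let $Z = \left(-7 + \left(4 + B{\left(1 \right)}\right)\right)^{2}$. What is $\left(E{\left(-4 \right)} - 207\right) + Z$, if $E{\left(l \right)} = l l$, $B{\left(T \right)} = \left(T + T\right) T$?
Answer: $-190$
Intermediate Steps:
$B{\left(T \right)} = 2 T^{2}$ ($B{\left(T \right)} = 2 T T = 2 T^{2}$)
$E{\left(l \right)} = l^{2}$
$Z = 1$ ($Z = \left(-7 + \left(4 + 2 \cdot 1^{2}\right)\right)^{2} = \left(-7 + \left(4 + 2 \cdot 1\right)\right)^{2} = \left(-7 + \left(4 + 2\right)\right)^{2} = \left(-7 + 6\right)^{2} = \left(-1\right)^{2} = 1$)
$\left(E{\left(-4 \right)} - 207\right) + Z = \left(\left(-4\right)^{2} - 207\right) + 1 = \left(16 - 207\right) + 1 = -191 + 1 = -190$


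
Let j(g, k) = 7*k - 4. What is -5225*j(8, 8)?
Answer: -271700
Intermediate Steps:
j(g, k) = -4 + 7*k
-5225*j(8, 8) = -5225*(-4 + 7*8) = -5225*(-4 + 56) = -5225*52 = -271700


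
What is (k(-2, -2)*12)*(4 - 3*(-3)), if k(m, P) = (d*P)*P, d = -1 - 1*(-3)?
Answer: 1248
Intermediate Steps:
d = 2 (d = -1 + 3 = 2)
k(m, P) = 2*P² (k(m, P) = (2*P)*P = 2*P²)
(k(-2, -2)*12)*(4 - 3*(-3)) = ((2*(-2)²)*12)*(4 - 3*(-3)) = ((2*4)*12)*(4 + 9) = (8*12)*13 = 96*13 = 1248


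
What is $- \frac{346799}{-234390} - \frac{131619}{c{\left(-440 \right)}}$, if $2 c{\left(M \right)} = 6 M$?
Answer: $\frac{1043598403}{10313160} \approx 101.19$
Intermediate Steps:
$c{\left(M \right)} = 3 M$ ($c{\left(M \right)} = \frac{6 M}{2} = 3 M$)
$- \frac{346799}{-234390} - \frac{131619}{c{\left(-440 \right)}} = - \frac{346799}{-234390} - \frac{131619}{3 \left(-440\right)} = \left(-346799\right) \left(- \frac{1}{234390}\right) - \frac{131619}{-1320} = \frac{346799}{234390} - - \frac{43873}{440} = \frac{346799}{234390} + \frac{43873}{440} = \frac{1043598403}{10313160}$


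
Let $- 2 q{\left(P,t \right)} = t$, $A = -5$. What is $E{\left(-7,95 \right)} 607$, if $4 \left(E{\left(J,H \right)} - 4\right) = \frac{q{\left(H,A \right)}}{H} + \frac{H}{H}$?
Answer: $\frac{392729}{152} \approx 2583.7$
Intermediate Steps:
$q{\left(P,t \right)} = - \frac{t}{2}$
$E{\left(J,H \right)} = \frac{17}{4} + \frac{5}{8 H}$ ($E{\left(J,H \right)} = 4 + \frac{\frac{\left(- \frac{1}{2}\right) \left(-5\right)}{H} + \frac{H}{H}}{4} = 4 + \frac{\frac{5}{2 H} + 1}{4} = 4 + \frac{1 + \frac{5}{2 H}}{4} = 4 + \left(\frac{1}{4} + \frac{5}{8 H}\right) = \frac{17}{4} + \frac{5}{8 H}$)
$E{\left(-7,95 \right)} 607 = \frac{5 + 34 \cdot 95}{8 \cdot 95} \cdot 607 = \frac{1}{8} \cdot \frac{1}{95} \left(5 + 3230\right) 607 = \frac{1}{8} \cdot \frac{1}{95} \cdot 3235 \cdot 607 = \frac{647}{152} \cdot 607 = \frac{392729}{152}$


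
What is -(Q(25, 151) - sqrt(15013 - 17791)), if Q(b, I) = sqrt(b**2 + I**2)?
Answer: -sqrt(23426) + I*sqrt(2778) ≈ -153.06 + 52.707*I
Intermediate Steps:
Q(b, I) = sqrt(I**2 + b**2)
-(Q(25, 151) - sqrt(15013 - 17791)) = -(sqrt(151**2 + 25**2) - sqrt(15013 - 17791)) = -(sqrt(22801 + 625) - sqrt(-2778)) = -(sqrt(23426) - I*sqrt(2778)) = -sqrt(23426) + I*sqrt(2778)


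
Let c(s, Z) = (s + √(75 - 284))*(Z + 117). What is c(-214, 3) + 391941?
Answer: 366261 + 120*I*√209 ≈ 3.6626e+5 + 1734.8*I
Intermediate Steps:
c(s, Z) = (117 + Z)*(s + I*√209) (c(s, Z) = (s + √(-209))*(117 + Z) = (s + I*√209)*(117 + Z) = (117 + Z)*(s + I*√209))
c(-214, 3) + 391941 = (117*(-214) + 3*(-214) + 117*I*√209 + I*3*√209) + 391941 = (-25038 - 642 + 117*I*√209 + 3*I*√209) + 391941 = (-25680 + 120*I*√209) + 391941 = 366261 + 120*I*√209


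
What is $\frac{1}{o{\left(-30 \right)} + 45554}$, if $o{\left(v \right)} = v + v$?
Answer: $\frac{1}{45494} \approx 2.1981 \cdot 10^{-5}$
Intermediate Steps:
$o{\left(v \right)} = 2 v$
$\frac{1}{o{\left(-30 \right)} + 45554} = \frac{1}{2 \left(-30\right) + 45554} = \frac{1}{-60 + 45554} = \frac{1}{45494}$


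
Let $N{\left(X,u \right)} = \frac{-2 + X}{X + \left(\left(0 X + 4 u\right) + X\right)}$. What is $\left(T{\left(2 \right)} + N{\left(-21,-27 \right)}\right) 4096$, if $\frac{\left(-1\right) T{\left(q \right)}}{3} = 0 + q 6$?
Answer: $- \frac{11012096}{75} \approx -1.4683 \cdot 10^{5}$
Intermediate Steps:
$T{\left(q \right)} = - 18 q$ ($T{\left(q \right)} = - 3 \left(0 + q 6\right) = - 3 \left(0 + 6 q\right) = - 3 \cdot 6 q = - 18 q$)
$N{\left(X,u \right)} = \frac{-2 + X}{2 X + 4 u}$ ($N{\left(X,u \right)} = \frac{-2 + X}{X + \left(\left(0 + 4 u\right) + X\right)} = \frac{-2 + X}{X + \left(4 u + X\right)} = \frac{-2 + X}{X + \left(X + 4 u\right)} = \frac{-2 + X}{2 X + 4 u}$)
$\left(T{\left(2 \right)} + N{\left(-21,-27 \right)}\right) 4096 = \left(\left(-18\right) 2 + \frac{-2 - 21}{2 \left(-21 + 2 \left(-27\right)\right)}\right) 4096 = \left(-36 + \frac{1}{2} \frac{1}{-21 - 54} \left(-23\right)\right) 4096 = \left(-36 + \frac{1}{2} \frac{1}{-75} \left(-23\right)\right) 4096 = \left(-36 + \frac{1}{2} \left(- \frac{1}{75}\right) \left(-23\right)\right) 4096 = \left(-36 + \frac{23}{150}\right) 4096 = \left(- \frac{5377}{150}\right) 4096 = - \frac{11012096}{75}$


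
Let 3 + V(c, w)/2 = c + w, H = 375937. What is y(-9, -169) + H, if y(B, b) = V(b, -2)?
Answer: 375589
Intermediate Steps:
V(c, w) = -6 + 2*c + 2*w (V(c, w) = -6 + 2*(c + w) = -6 + (2*c + 2*w) = -6 + 2*c + 2*w)
y(B, b) = -10 + 2*b (y(B, b) = -6 + 2*b + 2*(-2) = -6 + 2*b - 4 = -10 + 2*b)
y(-9, -169) + H = (-10 + 2*(-169)) + 375937 = (-10 - 338) + 375937 = -348 + 375937 = 375589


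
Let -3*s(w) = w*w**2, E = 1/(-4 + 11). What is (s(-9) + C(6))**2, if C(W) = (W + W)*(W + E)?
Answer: 4915089/49 ≈ 1.0031e+5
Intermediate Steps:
E = 1/7 ≈ 0.14286
s(w) = -w**3/3 (s(w) = -w*w**2/3 = -w**3/3)
C(W) = 2*W*(1/7 + W) (C(W) = (W + W)*(W + 1/7) = (2*W)*(1/7 + W) = 2*W*(1/7 + W))
(s(-9) + C(6))**2 = (-1/3*(-9)**3 + (2/7)*6*(1 + 7*6))**2 = (-1/3*(-729) + (2/7)*6*(1 + 42))**2 = (243 + (2/7)*6*43)**2 = (243 + 516/7)**2 = (2217/7)**2 = 4915089/49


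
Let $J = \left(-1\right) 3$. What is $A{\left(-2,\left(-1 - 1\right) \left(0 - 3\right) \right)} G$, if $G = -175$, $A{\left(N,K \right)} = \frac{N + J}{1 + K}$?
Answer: $125$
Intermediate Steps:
$J = -3$
$A{\left(N,K \right)} = \frac{-3 + N}{1 + K}$ ($A{\left(N,K \right)} = \frac{N - 3}{1 + K} = \frac{-3 + N}{1 + K}$)
$A{\left(-2,\left(-1 - 1\right) \left(0 - 3\right) \right)} G = \frac{-3 - 2}{1 + \left(-1 - 1\right) \left(0 - 3\right)} \left(-175\right) = \frac{1}{1 - -6} \left(-5\right) \left(-175\right) = \frac{1}{1 + 6} \left(-5\right) \left(-175\right) = \frac{1}{7} \left(-5\right) \left(-175\right) = \left(- \frac{5}{7}\right) \left(-175\right) = 125$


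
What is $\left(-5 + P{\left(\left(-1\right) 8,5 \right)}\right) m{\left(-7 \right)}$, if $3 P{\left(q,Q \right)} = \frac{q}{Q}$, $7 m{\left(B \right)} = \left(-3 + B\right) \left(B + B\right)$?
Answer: $- \frac{332}{3} \approx -110.67$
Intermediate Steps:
$m{\left(B \right)} = \frac{2 B \left(-3 + B\right)}{7}$ ($m{\left(B \right)} = \frac{\left(-3 + B\right) \left(B + B\right)}{7} = \frac{\left(-3 + B\right) 2 B}{7} = \frac{2 B \left(-3 + B\right)}{7}$)
$P{\left(q,Q \right)} = \frac{q}{3 Q}$ ($P{\left(q,Q \right)} = \frac{q \frac{1}{Q}}{3} = \frac{q}{3 Q}$)
$\left(-5 + P{\left(\left(-1\right) 8,5 \right)}\right) m{\left(-7 \right)} = \left(-5 + \frac{\left(-1\right) 8}{3 \cdot 5}\right) \frac{2}{7} \left(-7\right) \left(-3 - 7\right) = \left(-5 + \frac{1}{3} \left(-8\right) \frac{1}{5}\right) \frac{2}{7} \left(-7\right) \left(-10\right) = \left(-5 - \frac{8}{15}\right) 20 = \left(- \frac{83}{15}\right) 20 = - \frac{332}{3}$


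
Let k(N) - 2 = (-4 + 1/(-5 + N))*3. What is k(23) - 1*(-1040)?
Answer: 6181/6 ≈ 1030.2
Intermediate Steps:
k(N) = -10 + 3/(-5 + N) (k(N) = 2 + (-4 + 1/(-5 + N))*3 = 2 + (-12 + 3/(-5 + N)) = -10 + 3/(-5 + N))
k(23) - 1*(-1040) = (53 - 10*23)/(-5 + 23) - 1*(-1040) = (53 - 230)/18 + 1040 = (1/18)*(-177) + 1040 = -59/6 + 1040 = 6181/6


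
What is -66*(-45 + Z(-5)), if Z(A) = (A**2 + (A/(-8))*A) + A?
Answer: 7425/4 ≈ 1856.3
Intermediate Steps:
Z(A) = A + 7*A**2/8 (Z(A) = (A**2 + (A*(-1/8))*A) + A = (A**2 + (-A/8)*A) + A = (A**2 - A**2/8) + A = 7*A**2/8 + A = A + 7*A**2/8)
-66*(-45 + Z(-5)) = -66*(-45 + (1/8)*(-5)*(8 + 7*(-5))) = -66*(-45 + (1/8)*(-5)*(8 - 35)) = -66*(-45 + (1/8)*(-5)*(-27)) = -66*(-45 + 135/8) = -66*(-225/8) = 7425/4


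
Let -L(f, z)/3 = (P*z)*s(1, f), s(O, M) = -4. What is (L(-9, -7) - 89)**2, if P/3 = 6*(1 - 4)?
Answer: 19775809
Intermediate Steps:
P = -54 (P = 3*(6*(1 - 4)) = 3*(6*(-3)) = 3*(-18) = -54)
L(f, z) = -648*z (L(f, z) = -3*(-54*z)*(-4) = -648*z)
(L(-9, -7) - 89)**2 = (-648*(-7) - 89)**2 = (4536 - 89)**2 = 4447**2 = 19775809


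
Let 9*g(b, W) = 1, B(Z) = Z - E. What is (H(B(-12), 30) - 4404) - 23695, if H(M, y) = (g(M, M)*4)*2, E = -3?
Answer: -252883/9 ≈ -28098.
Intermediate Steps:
B(Z) = 3 + Z (B(Z) = Z - 1*(-3) = Z + 3 = 3 + Z)
g(b, W) = ⅑ (g(b, W) = (⅑)*1 = ⅑)
H(M, y) = 8/9 (H(M, y) = ((⅑)*4)*2 = (4/9)*2 = 8/9)
(H(B(-12), 30) - 4404) - 23695 = (8/9 - 4404) - 23695 = -39628/9 - 23695 = -252883/9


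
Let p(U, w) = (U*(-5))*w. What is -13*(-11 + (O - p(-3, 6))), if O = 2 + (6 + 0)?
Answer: 1209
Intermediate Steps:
p(U, w) = -5*U*w (p(U, w) = (-5*U)*w = -5*U*w)
O = 8 (O = 2 + 6 = 8)
-13*(-11 + (O - p(-3, 6))) = -13*(-11 + (8 - (-5)*(-3)*6)) = -13*(-11 + (8 - 1*90)) = -13*(-11 + (8 - 90)) = -13*(-11 - 82) = -13*(-93) = 1209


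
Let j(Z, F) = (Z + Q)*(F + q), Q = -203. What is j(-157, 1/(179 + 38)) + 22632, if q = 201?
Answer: -10791336/217 ≈ -49730.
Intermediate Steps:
j(Z, F) = (-203 + Z)*(201 + F) (j(Z, F) = (Z - 203)*(F + 201) = (-203 + Z)*(201 + F))
j(-157, 1/(179 + 38)) + 22632 = (-40803 - 203/(179 + 38) + 201*(-157) - 157/(179 + 38)) + 22632 = (-40803 - 203/217 - 31557 - 157/217) + 22632 = (-40803 - 203*1/217 - 31557 + (1/217)*(-157)) + 22632 = (-40803 - 29/31 - 31557 - 157/217) + 22632 = -15702480/217 + 22632 = -10791336/217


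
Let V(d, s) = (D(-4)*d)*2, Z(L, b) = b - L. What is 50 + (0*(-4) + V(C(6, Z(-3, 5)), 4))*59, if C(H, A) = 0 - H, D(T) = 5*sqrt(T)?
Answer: 50 - 7080*I ≈ 50.0 - 7080.0*I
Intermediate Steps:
C(H, A) = -H
V(d, s) = 20*I*d (V(d, s) = ((5*sqrt(-4))*d)*2 = ((5*(2*I))*d)*2 = ((10*I)*d)*2 = (10*I*d)*2 = 20*I*d)
50 + (0*(-4) + V(C(6, Z(-3, 5)), 4))*59 = 50 + (0*(-4) + 20*I*(-1*6))*59 = 50 + (0 + 20*I*(-6))*59 = 50 + (0 - 120*I)*59 = 50 - 120*I*59 = 50 - 7080*I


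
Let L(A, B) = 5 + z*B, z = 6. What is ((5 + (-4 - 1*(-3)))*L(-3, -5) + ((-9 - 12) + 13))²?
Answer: 11664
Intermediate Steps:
L(A, B) = 5 + 6*B
((5 + (-4 - 1*(-3)))*L(-3, -5) + ((-9 - 12) + 13))² = ((5 + (-4 - 1*(-3)))*(5 + 6*(-5)) + ((-9 - 12) + 13))² = ((5 + (-4 + 3))*(5 - 30) + (-21 + 13))² = ((5 - 1)*(-25) - 8)² = (4*(-25) - 8)² = (-100 - 8)² = (-108)² = 11664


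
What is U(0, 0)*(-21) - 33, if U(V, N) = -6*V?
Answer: -33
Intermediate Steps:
U(0, 0)*(-21) - 33 = -6*0*(-21) - 33 = 0*(-21) - 33 = 0 - 33 = -33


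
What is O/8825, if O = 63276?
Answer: 63276/8825 ≈ 7.1701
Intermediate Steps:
O/8825 = 63276/8825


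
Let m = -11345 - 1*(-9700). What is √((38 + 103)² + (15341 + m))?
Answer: √33577 ≈ 183.24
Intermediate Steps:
m = -1645 (m = -11345 + 9700 = -1645)
√((38 + 103)² + (15341 + m)) = √((38 + 103)² + (15341 - 1645)) = √(141² + 13696) = √(19881 + 13696) = √33577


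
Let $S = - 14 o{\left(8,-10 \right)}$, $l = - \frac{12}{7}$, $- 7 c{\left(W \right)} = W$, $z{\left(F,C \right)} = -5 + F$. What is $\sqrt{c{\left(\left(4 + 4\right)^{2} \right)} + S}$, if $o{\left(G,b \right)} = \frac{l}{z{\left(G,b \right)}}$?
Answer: $\frac{2 i \sqrt{14}}{7} \approx 1.069 i$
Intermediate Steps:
$c{\left(W \right)} = - \frac{W}{7}$
$l = - \frac{12}{7}$ ($l = \left(-12\right) \frac{1}{7} = - \frac{12}{7} \approx -1.7143$)
$o{\left(G,b \right)} = - \frac{12}{7 \left(-5 + G\right)}$
$S = 8$ ($S = - 14 \left(- \frac{12}{-35 + 7 \cdot 8}\right) = - 14 \left(- \frac{12}{-35 + 56}\right) = - 14 \left(- \frac{12}{21}\right) = - 14 \left(\left(-12\right) \frac{1}{21}\right) = \left(-14\right) \left(- \frac{4}{7}\right) = 8$)
$\sqrt{c{\left(\left(4 + 4\right)^{2} \right)} + S} = \sqrt{- \frac{\left(4 + 4\right)^{2}}{7} + 8} = \sqrt{- \frac{8^{2}}{7} + 8} = \sqrt{\left(- \frac{1}{7}\right) 64 + 8} = \sqrt{- \frac{64}{7} + 8} = \sqrt{- \frac{8}{7}} = \frac{2 i \sqrt{14}}{7}$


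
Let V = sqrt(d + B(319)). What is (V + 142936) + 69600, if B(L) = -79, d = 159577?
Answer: 212536 + 3*sqrt(17722) ≈ 2.1294e+5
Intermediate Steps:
V = 3*sqrt(17722) (V = sqrt(159577 - 79) = sqrt(159498) = 3*sqrt(17722) ≈ 399.37)
(V + 142936) + 69600 = (3*sqrt(17722) + 142936) + 69600 = (142936 + 3*sqrt(17722)) + 69600 = 212536 + 3*sqrt(17722)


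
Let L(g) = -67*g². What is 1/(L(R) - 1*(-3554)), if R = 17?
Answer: -1/15809 ≈ -6.3255e-5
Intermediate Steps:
1/(L(R) - 1*(-3554)) = 1/(-67*17² - 1*(-3554)) = 1/(-67*289 + 3554) = 1/(-19363 + 3554) = 1/(-15809) = -1/15809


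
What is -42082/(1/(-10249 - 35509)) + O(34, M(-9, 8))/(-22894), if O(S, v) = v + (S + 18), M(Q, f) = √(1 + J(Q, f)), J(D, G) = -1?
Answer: 22042207621706/11447 ≈ 1.9256e+9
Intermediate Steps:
M(Q, f) = 0 (M(Q, f) = √(1 - 1) = √0 = 0)
O(S, v) = 18 + S + v (O(S, v) = v + (18 + S) = 18 + S + v)
-42082/(1/(-10249 - 35509)) + O(34, M(-9, 8))/(-22894) = -42082/(1/(-10249 - 35509)) + (18 + 34 + 0)/(-22894) = -42082/(1/(-45758)) + 52*(-1/22894) = -42082/(-1/45758) - 26/11447 = -42082*(-45758) - 26/11447 = 1925588156 - 26/11447 = 22042207621706/11447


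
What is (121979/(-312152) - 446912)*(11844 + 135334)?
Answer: -10266003759418167/156076 ≈ -6.5776e+10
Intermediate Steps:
(121979/(-312152) - 446912)*(11844 + 135334) = (121979*(-1/312152) - 446912)*147178 = (-121979/312152 - 446912)*147178 = -139504596603/312152*147178 = -10266003759418167/156076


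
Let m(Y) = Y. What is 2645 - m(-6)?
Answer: 2651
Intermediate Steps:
2645 - m(-6) = 2645 - 1*(-6) = 2645 + 6 = 2651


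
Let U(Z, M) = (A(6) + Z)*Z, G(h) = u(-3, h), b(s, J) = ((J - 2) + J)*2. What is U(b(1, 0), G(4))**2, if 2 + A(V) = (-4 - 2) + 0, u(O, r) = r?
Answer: 2304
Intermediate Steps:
b(s, J) = -4 + 4*J (b(s, J) = ((-2 + J) + J)*2 = (-2 + 2*J)*2 = -4 + 4*J)
A(V) = -8 (A(V) = -2 + ((-4 - 2) + 0) = -2 + (-6 + 0) = -2 - 6 = -8)
G(h) = h
U(Z, M) = Z*(-8 + Z) (U(Z, M) = (-8 + Z)*Z = Z*(-8 + Z))
U(b(1, 0), G(4))**2 = ((-4 + 4*0)*(-8 + (-4 + 4*0)))**2 = ((-4 + 0)*(-8 + (-4 + 0)))**2 = (-4*(-8 - 4))**2 = (-4*(-12))**2 = 48**2 = 2304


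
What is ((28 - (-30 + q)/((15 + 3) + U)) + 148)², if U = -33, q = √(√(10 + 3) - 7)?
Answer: (2610 + I*√(7 - √13))²/225 ≈ 30276.0 + 42.744*I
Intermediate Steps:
q = √(-7 + √13) (q = √(√13 - 7) = √(-7 + √13) ≈ 1.8424*I)
((28 - (-30 + q)/((15 + 3) + U)) + 148)² = ((28 - (-30 + √(-7 + √13))/((15 + 3) - 33)) + 148)² = ((28 - (-30 + √(-7 + √13))/(18 - 33)) + 148)² = ((28 - (-30 + √(-7 + √13))/(-15)) + 148)² = ((28 - (-30 + √(-7 + √13))*(-1)/15) + 148)² = ((28 - (2 - √(-7 + √13)/15)) + 148)² = ((28 + (-2 + √(-7 + √13)/15)) + 148)² = ((26 + √(-7 + √13)/15) + 148)² = (174 + √(-7 + √13)/15)²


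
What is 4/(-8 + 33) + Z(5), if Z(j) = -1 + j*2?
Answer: 229/25 ≈ 9.1600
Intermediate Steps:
Z(j) = -1 + 2*j
4/(-8 + 33) + Z(5) = 4/(-8 + 33) + (-1 + 2*5) = 4/25 + (-1 + 10) = (1/25)*4 + 9 = 4/25 + 9 = 229/25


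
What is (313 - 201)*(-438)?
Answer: -49056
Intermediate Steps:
(313 - 201)*(-438) = 112*(-438) = -49056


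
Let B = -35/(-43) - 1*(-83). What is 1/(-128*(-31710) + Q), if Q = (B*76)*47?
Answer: 43/187405328 ≈ 2.2945e-7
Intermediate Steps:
B = 3604/43 (B = -35*(-1/43) + 83 = 35/43 + 83 = 3604/43 ≈ 83.814)
Q = 12873488/43 (Q = ((3604/43)*76)*47 = (273904/43)*47 = 12873488/43 ≈ 2.9938e+5)
1/(-128*(-31710) + Q) = 1/(-128*(-31710) + 12873488/43) = 1/(4058880 + 12873488/43) = 1/(187405328/43) = 43/187405328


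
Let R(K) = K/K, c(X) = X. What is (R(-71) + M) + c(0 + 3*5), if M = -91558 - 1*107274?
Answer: -198816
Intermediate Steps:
M = -198832 (M = -91558 - 107274 = -198832)
R(K) = 1
(R(-71) + M) + c(0 + 3*5) = (1 - 198832) + (0 + 3*5) = -198831 + (0 + 15) = -198831 + 15 = -198816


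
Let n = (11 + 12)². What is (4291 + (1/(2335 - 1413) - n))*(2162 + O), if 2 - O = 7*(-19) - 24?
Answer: 8050539365/922 ≈ 8.7316e+6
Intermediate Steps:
n = 529 (n = 23² = 529)
O = 159 (O = 2 - (7*(-19) - 24) = 2 - (-133 - 24) = 2 - 1*(-157) = 2 + 157 = 159)
(4291 + (1/(2335 - 1413) - n))*(2162 + O) = (4291 + (1/(2335 - 1413) - 1*529))*(2162 + 159) = (4291 + (1/922 - 529))*2321 = (4291 - 487737/922)*2321 = (3468565/922)*2321 = 8050539365/922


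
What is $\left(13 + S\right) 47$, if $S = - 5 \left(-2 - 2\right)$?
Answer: $1551$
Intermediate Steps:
$S = 20$ ($S = \left(-5\right) \left(-4\right) = 20$)
$\left(13 + S\right) 47 = \left(13 + 20\right) 47 = 33 \cdot 47 = 1551$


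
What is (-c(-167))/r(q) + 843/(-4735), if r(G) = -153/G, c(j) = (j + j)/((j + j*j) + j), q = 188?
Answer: -4612379/23907015 ≈ -0.19293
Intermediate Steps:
c(j) = 2*j/(j**2 + 2*j) (c(j) = (2*j)/((j + j**2) + j) = (2*j)/(j**2 + 2*j) = 2*j/(j**2 + 2*j))
(-c(-167))/r(q) + 843/(-4735) = (-2/(2 - 167))/((-153/188)) + 843/(-4735) = (-2/(-165))/((-153*1/188)) + 843*(-1/4735) = (-2*(-1)/165)/(-153/188) - 843/4735 = -1*(-2/165)*(-188/153) - 843/4735 = (2/165)*(-188/153) - 843/4735 = -376/25245 - 843/4735 = -4612379/23907015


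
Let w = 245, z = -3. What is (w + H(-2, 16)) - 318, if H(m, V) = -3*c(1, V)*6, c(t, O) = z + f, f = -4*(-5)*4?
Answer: -1459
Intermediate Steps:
f = 80 (f = 20*4 = 80)
c(t, O) = 77 (c(t, O) = -3 + 80 = 77)
H(m, V) = -1386 (H(m, V) = -3*77*6 = -231*6 = -1386)
(w + H(-2, 16)) - 318 = (245 - 1386) - 318 = -1141 - 318 = -1459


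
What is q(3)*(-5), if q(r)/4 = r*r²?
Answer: -540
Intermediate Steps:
q(r) = 4*r³ (q(r) = 4*(r*r²) = 4*r³)
q(3)*(-5) = (4*3³)*(-5) = (4*27)*(-5) = 108*(-5) = -540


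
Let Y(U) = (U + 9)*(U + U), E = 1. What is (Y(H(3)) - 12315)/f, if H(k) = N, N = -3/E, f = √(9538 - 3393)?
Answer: -12351*√6145/6145 ≈ -157.56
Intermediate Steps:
f = √6145 ≈ 78.390
N = -3 (N = -3/1 = -3*1 = -3)
H(k) = -3
Y(U) = 2*U*(9 + U) (Y(U) = (9 + U)*(2*U) = 2*U*(9 + U))
(Y(H(3)) - 12315)/f = (2*(-3)*(9 - 3) - 12315)/(√6145) = (2*(-3)*6 - 12315)*(√6145/6145) = (-36 - 12315)*(√6145/6145) = -12351*√6145/6145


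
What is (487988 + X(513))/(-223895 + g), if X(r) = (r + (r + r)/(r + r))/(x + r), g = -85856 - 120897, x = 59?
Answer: -139564825/123165328 ≈ -1.1332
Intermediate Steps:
g = -206753
X(r) = (1 + r)/(59 + r) (X(r) = (r + (r + r)/(r + r))/(59 + r) = (r + (2*r)/((2*r)))/(59 + r) = (r + (2*r)*(1/(2*r)))/(59 + r) = (r + 1)/(59 + r) = (1 + r)/(59 + r))
(487988 + X(513))/(-223895 + g) = (487988 + (1 + 513)/(59 + 513))/(-223895 - 206753) = (487988 + 514/572)/(-430648) = (487988 + (1/572)*514)*(-1/430648) = (487988 + 257/286)*(-1/430648) = (139564825/286)*(-1/430648) = -139564825/123165328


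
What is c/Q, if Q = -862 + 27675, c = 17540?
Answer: 17540/26813 ≈ 0.65416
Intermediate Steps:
Q = 26813
c/Q = 17540/26813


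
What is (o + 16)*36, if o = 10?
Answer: 936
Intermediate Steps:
(o + 16)*36 = (10 + 16)*36 = 26*36 = 936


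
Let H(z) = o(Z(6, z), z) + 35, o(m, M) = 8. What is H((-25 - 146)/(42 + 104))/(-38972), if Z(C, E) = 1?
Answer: -43/38972 ≈ -0.0011034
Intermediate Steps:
H(z) = 43 (H(z) = 8 + 35 = 43)
H((-25 - 146)/(42 + 104))/(-38972) = 43/(-38972) = 43*(-1/38972) = -43/38972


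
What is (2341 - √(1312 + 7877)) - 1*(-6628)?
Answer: 8969 - 3*√1021 ≈ 8873.1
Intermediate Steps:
(2341 - √(1312 + 7877)) - 1*(-6628) = (2341 - √9189) + 6628 = (2341 - 3*√1021) + 6628 = 8969 - 3*√1021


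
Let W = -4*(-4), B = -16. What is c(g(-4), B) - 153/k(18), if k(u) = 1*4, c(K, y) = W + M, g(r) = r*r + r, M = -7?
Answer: -117/4 ≈ -29.250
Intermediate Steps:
W = 16
g(r) = r + r² (g(r) = r² + r = r + r²)
c(K, y) = 9 (c(K, y) = 16 - 7 = 9)
k(u) = 4
c(g(-4), B) - 153/k(18) = 9 - 153/4 = -117/4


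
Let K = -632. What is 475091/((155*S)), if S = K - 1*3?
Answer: -475091/98425 ≈ -4.8269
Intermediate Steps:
S = -635 (S = -632 - 1*3 = -632 - 3 = -635)
475091/((155*S)) = 475091/((155*(-635))) = 475091/(-98425) = 475091*(-1/98425) = -475091/98425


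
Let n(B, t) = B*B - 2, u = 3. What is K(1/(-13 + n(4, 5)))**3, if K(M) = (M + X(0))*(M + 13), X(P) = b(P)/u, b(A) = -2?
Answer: 2744/27 ≈ 101.63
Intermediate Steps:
n(B, t) = -2 + B**2 (n(B, t) = B**2 - 2 = -2 + B**2)
X(P) = -2/3
K(M) = (13 + M)*(-2/3 + M) (K(M) = (M - 2/3)*(M + 13) = (-2/3 + M)*(13 + M) = (13 + M)*(-2/3 + M))
K(1/(-13 + n(4, 5)))**3 = (-26/3 + (1/(-13 + (-2 + 4**2)))**2 + 37/(3*(-13 + (-2 + 4**2))))**3 = (-26/3 + (1/(-13 + (-2 + 16)))**2 + 37/(3*(-13 + (-2 + 16))))**3 = (-26/3 + (1/(-13 + 14))**2 + 37/(3*(-13 + 14)))**3 = (-26/3 + (1/1)**2 + (37/3)/1)**3 = (-26/3 + 1**2 + (37/3)*1)**3 = (-26/3 + 1 + 37/3)**3 = (14/3)**3 = 2744/27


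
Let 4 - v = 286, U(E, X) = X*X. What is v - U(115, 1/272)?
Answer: -20863489/73984 ≈ -282.00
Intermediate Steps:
U(E, X) = X**2
v = -282 (v = 4 - 1*286 = 4 - 286 = -282)
v - U(115, 1/272) = -282 - (1/272)**2 = -282 - 1*1/73984 = -282 - 1/73984 = -20863489/73984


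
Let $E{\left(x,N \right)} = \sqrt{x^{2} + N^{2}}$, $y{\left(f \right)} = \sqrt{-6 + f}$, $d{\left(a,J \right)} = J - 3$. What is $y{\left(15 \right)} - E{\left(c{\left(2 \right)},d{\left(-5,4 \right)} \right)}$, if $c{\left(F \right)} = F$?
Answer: $3 - \sqrt{5} \approx 0.76393$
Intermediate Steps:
$d{\left(a,J \right)} = -3 + J$
$E{\left(x,N \right)} = \sqrt{N^{2} + x^{2}}$
$y{\left(15 \right)} - E{\left(c{\left(2 \right)},d{\left(-5,4 \right)} \right)} = \sqrt{-6 + 15} - \sqrt{\left(-3 + 4\right)^{2} + 2^{2}} = \sqrt{9} - \sqrt{1^{2} + 4} = 3 - \sqrt{1 + 4} = 3 - \sqrt{5}$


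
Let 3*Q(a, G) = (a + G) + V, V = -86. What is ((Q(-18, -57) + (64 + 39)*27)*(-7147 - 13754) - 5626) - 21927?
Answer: -57031547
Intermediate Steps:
Q(a, G) = -86/3 + G/3 + a/3 (Q(a, G) = ((a + G) - 86)/3 = ((G + a) - 86)/3 = (-86 + G + a)/3 = -86/3 + G/3 + a/3)
((Q(-18, -57) + (64 + 39)*27)*(-7147 - 13754) - 5626) - 21927 = (((-86/3 + (⅓)*(-57) + (⅓)*(-18)) + (64 + 39)*27)*(-7147 - 13754) - 5626) - 21927 = (((-86/3 - 19 - 6) + 103*27)*(-20901) - 5626) - 21927 = ((-161/3 + 2781)*(-20901) - 5626) - 21927 = ((8182/3)*(-20901) - 5626) - 21927 = (-57003994 - 5626) - 21927 = -57009620 - 21927 = -57031547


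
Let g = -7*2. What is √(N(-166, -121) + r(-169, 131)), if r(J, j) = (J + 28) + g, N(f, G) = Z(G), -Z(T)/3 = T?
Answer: 4*√13 ≈ 14.422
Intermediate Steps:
Z(T) = -3*T
N(f, G) = -3*G
g = -14
r(J, j) = 14 + J (r(J, j) = (J + 28) - 14 = (28 + J) - 14 = 14 + J)
√(N(-166, -121) + r(-169, 131)) = √(-3*(-121) + (14 - 169)) = √(363 - 155) = √208 = 4*√13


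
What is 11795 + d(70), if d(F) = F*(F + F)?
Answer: 21595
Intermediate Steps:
d(F) = 2*F**2 (d(F) = F*(2*F) = 2*F**2)
11795 + d(70) = 11795 + 2*70**2 = 11795 + 2*4900 = 11795 + 9800 = 21595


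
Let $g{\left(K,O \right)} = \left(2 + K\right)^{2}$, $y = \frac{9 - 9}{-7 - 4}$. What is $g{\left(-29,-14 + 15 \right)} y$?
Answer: $0$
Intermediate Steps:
$y = 0$ ($y = \frac{0}{-11} = 0 \left(- \frac{1}{11}\right) = 0$)
$g{\left(-29,-14 + 15 \right)} y = \left(2 - 29\right)^{2} \cdot 0 = \left(-27\right)^{2} \cdot 0 = 729 \cdot 0 = 0$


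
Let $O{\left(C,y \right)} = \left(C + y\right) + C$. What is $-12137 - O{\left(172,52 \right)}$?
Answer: $-12533$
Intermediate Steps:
$O{\left(C,y \right)} = y + 2 C$
$-12137 - O{\left(172,52 \right)} = -12137 - \left(52 + 2 \cdot 172\right) = -12137 - \left(52 + 344\right) = -12137 - 396 = -12533$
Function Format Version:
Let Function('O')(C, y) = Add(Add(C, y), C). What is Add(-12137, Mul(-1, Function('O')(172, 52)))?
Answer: -12533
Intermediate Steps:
Function('O')(C, y) = Add(y, Mul(2, C))
Add(-12137, Mul(-1, Function('O')(172, 52))) = Add(-12137, Mul(-1, Add(52, Mul(2, 172)))) = Add(-12137, Mul(-1, Add(52, 344))) = Add(-12137, Mul(-1, 396)) = Add(-12137, -396) = -12533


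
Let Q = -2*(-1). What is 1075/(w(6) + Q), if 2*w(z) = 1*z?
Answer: 215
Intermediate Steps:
w(z) = z/2 (w(z) = (1*z)/2 = z/2)
Q = 2
1075/(w(6) + Q) = 1075/((½)*6 + 2) = 1075/(3 + 2) = 1075/5 = 1075*(⅕) = 215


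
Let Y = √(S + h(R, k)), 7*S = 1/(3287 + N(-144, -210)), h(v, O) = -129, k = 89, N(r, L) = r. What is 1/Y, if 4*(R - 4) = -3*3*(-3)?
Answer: -7*I*√79644967/709532 ≈ -0.088045*I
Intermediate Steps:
R = 43/4 (R = 4 + (-3*3*(-3))/4 = 4 + (-9*(-3))/4 = 4 + (¼)*27 = 4 + 27/4 = 43/4 ≈ 10.750)
S = 1/22001 (S = 1/(7*(3287 - 144)) = (⅐)/3143 = (⅐)*(1/3143) = 1/22001 ≈ 4.5452e-5)
Y = 4*I*√79644967/3143 (Y = √(1/22001 - 129) = √(-2838128/22001) = 4*I*√79644967/3143 ≈ 11.358*I)
1/Y = 1/(4*I*√79644967/3143) = -7*I*√79644967/709532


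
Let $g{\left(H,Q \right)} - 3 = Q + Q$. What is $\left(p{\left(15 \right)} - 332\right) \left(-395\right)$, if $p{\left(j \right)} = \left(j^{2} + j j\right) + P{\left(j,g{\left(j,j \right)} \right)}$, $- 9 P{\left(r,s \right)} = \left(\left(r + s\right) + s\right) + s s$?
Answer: $4740$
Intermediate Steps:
$g{\left(H,Q \right)} = 3 + 2 Q$ ($g{\left(H,Q \right)} = 3 + \left(Q + Q\right) = 3 + 2 Q$)
$P{\left(r,s \right)} = - \frac{2 s}{9} - \frac{r}{9} - \frac{s^{2}}{9}$ ($P{\left(r,s \right)} = - \frac{\left(\left(r + s\right) + s\right) + s s}{9} = - \frac{\left(r + 2 s\right) + s^{2}}{9} = - \frac{r + s^{2} + 2 s}{9} = - \frac{2 s}{9} - \frac{r}{9} - \frac{s^{2}}{9}$)
$p{\left(j \right)} = - \frac{2}{3} + 2 j^{2} - \frac{5 j}{9} - \frac{\left(3 + 2 j\right)^{2}}{9}$ ($p{\left(j \right)} = \left(j^{2} + j j\right) - \left(\frac{j}{9} + \frac{\left(3 + 2 j\right)^{2}}{9} + \frac{2 \left(3 + 2 j\right)}{9}\right) = \left(j^{2} + j^{2}\right) - \left(\frac{2}{3} + \frac{\left(3 + 2 j\right)^{2}}{9} + \frac{5 j}{9}\right) = 2 j^{2} - \left(\frac{2}{3} + \frac{\left(3 + 2 j\right)^{2}}{9} + \frac{5 j}{9}\right) = - \frac{2}{3} + 2 j^{2} - \frac{5 j}{9} - \frac{\left(3 + 2 j\right)^{2}}{9}$)
$\left(p{\left(15 \right)} - 332\right) \left(-395\right) = \left(\left(- \frac{5}{3} - \frac{85}{3} + \frac{14 \cdot 15^{2}}{9}\right) - 332\right) \left(-395\right) = \left(\left(- \frac{5}{3} - \frac{85}{3} + \frac{14}{9} \cdot 225\right) - 332\right) \left(-395\right) = \left(\left(- \frac{5}{3} - \frac{85}{3} + 350\right) - 332\right) \left(-395\right) = \left(320 - 332\right) \left(-395\right) = \left(-12\right) \left(-395\right) = 4740$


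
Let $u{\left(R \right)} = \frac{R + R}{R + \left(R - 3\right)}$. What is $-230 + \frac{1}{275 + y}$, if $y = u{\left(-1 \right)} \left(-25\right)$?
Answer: $- \frac{60949}{265} \approx -230.0$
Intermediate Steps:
$u{\left(R \right)} = \frac{2 R}{-3 + 2 R}$ ($u{\left(R \right)} = \frac{2 R}{R + \left(-3 + R\right)} = \frac{2 R}{-3 + 2 R}$)
$y = -10$ ($y = 2 \left(-1\right) \frac{1}{-3 + 2 \left(-1\right)} \left(-25\right) = 2 \left(-1\right) \frac{1}{-3 - 2} \left(-25\right) = 2 \left(-1\right) \frac{1}{-5} \left(-25\right) = 2 \left(-1\right) \left(- \frac{1}{5}\right) \left(-25\right) = \frac{2}{5} \left(-25\right) = -10$)
$-230 + \frac{1}{275 + y} = -230 + \frac{1}{275 - 10} = -230 + \frac{1}{265} = - \frac{60949}{265}$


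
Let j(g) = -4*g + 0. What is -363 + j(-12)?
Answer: -315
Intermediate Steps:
j(g) = -4*g
-363 + j(-12) = -363 - 4*(-12) = -363 + 48 = -315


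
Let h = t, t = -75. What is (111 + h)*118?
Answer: 4248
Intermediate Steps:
h = -75
(111 + h)*118 = (111 - 75)*118 = 36*118 = 4248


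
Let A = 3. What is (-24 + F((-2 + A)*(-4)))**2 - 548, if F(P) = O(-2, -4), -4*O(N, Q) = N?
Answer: 17/4 ≈ 4.2500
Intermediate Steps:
O(N, Q) = -N/4
F(P) = 1/2 (F(P) = -1/4*(-2) = 1/2)
(-24 + F((-2 + A)*(-4)))**2 - 548 = (-24 + 1/2)**2 - 548 = (-47/2)**2 - 548 = 2209/4 - 548 = 17/4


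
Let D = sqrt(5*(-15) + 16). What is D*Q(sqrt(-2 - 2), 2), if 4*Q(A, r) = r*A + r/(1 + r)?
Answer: sqrt(59)*(-6 + I)/6 ≈ -7.6811 + 1.2802*I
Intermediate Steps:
D = I*sqrt(59) (D = sqrt(-75 + 16) = sqrt(-59) = I*sqrt(59) ≈ 7.6811*I)
Q(A, r) = A*r/4 + r/(4*(1 + r)) (Q(A, r) = (r*A + r/(1 + r))/4 = (A*r + r/(1 + r))/4 = A*r/4 + r/(4*(1 + r)))
D*Q(sqrt(-2 - 2), 2) = (I*sqrt(59))*((1/4)*2*(1 + sqrt(-2 - 2) + sqrt(-2 - 2)*2)/(1 + 2)) = (I*sqrt(59))*((1/4)*2*(1 + sqrt(-4) + sqrt(-4)*2)/3) = (I*sqrt(59))*((1/4)*2*(1/3)*(1 + 2*I + (2*I)*2)) = (I*sqrt(59))*((1/4)*2*(1/3)*(1 + 2*I + 4*I)) = (I*sqrt(59))*((1/4)*2*(1/3)*(1 + 6*I)) = (I*sqrt(59))*(1/6 + I) = I*sqrt(59)*(1/6 + I)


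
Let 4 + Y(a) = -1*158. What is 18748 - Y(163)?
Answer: 18910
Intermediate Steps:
Y(a) = -162 (Y(a) = -4 - 1*158 = -4 - 158 = -162)
18748 - Y(163) = 18748 - 1*(-162) = 18748 + 162 = 18910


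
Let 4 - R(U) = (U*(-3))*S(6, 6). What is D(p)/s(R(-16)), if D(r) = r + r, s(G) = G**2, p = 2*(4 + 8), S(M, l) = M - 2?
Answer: 3/2209 ≈ 0.0013581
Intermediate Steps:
S(M, l) = -2 + M
p = 24 (p = 2*12 = 24)
R(U) = 4 + 12*U (R(U) = 4 - U*(-3)*(-2 + 6) = 4 - (-3*U)*4 = 4 - (-12)*U = 4 + 12*U)
D(r) = 2*r
D(p)/s(R(-16)) = (2*24)/((4 + 12*(-16))**2) = 48/((4 - 192)**2) = 48/((-188)**2) = 48/35344 = 48*(1/35344) = 3/2209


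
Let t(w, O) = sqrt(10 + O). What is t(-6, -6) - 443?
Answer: -441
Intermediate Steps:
t(-6, -6) - 443 = sqrt(10 - 6) - 443 = sqrt(4) - 443 = 2 - 443 = -441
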